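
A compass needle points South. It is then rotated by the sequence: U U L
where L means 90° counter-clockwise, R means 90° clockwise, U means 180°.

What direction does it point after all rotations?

Answer: Final heading: East

Derivation:
Start: South
  U (U-turn (180°)) -> North
  U (U-turn (180°)) -> South
  L (left (90° counter-clockwise)) -> East
Final: East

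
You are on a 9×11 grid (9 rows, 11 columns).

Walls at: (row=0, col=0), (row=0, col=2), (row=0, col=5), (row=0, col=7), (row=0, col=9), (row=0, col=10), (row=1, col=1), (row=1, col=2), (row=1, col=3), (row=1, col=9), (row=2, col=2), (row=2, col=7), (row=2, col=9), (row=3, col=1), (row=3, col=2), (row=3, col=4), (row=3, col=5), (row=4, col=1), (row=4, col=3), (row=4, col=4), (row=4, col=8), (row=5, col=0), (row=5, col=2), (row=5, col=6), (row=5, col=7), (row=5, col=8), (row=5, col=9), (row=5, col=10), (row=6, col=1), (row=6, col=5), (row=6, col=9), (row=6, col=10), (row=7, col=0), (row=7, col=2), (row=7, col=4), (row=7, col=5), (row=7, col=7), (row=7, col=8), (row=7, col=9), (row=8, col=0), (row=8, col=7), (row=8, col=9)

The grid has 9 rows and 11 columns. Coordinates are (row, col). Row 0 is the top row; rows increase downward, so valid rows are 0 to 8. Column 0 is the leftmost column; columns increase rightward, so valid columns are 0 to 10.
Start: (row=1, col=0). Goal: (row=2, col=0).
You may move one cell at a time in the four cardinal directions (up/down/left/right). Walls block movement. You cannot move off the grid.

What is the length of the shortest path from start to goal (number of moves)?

Answer: Shortest path length: 1

Derivation:
BFS from (row=1, col=0) until reaching (row=2, col=0):
  Distance 0: (row=1, col=0)
  Distance 1: (row=2, col=0)  <- goal reached here
One shortest path (1 moves): (row=1, col=0) -> (row=2, col=0)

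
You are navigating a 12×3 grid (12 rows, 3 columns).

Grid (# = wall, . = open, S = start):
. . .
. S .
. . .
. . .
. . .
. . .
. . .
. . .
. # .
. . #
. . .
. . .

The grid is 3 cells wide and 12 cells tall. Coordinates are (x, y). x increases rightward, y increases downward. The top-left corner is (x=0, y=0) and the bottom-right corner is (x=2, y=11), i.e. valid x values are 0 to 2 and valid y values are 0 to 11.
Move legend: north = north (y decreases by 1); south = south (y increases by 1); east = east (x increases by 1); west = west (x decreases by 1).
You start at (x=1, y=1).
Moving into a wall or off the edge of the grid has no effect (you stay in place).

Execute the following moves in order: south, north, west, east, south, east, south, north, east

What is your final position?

Answer: Final position: (x=2, y=2)

Derivation:
Start: (x=1, y=1)
  south (south): (x=1, y=1) -> (x=1, y=2)
  north (north): (x=1, y=2) -> (x=1, y=1)
  west (west): (x=1, y=1) -> (x=0, y=1)
  east (east): (x=0, y=1) -> (x=1, y=1)
  south (south): (x=1, y=1) -> (x=1, y=2)
  east (east): (x=1, y=2) -> (x=2, y=2)
  south (south): (x=2, y=2) -> (x=2, y=3)
  north (north): (x=2, y=3) -> (x=2, y=2)
  east (east): blocked, stay at (x=2, y=2)
Final: (x=2, y=2)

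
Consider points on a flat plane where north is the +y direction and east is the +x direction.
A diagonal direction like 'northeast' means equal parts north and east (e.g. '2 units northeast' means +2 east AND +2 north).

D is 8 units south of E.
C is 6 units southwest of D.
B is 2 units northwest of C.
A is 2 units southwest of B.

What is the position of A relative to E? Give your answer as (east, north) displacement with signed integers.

Answer: A is at (east=-10, north=-14) relative to E.

Derivation:
Place E at the origin (east=0, north=0).
  D is 8 units south of E: delta (east=+0, north=-8); D at (east=0, north=-8).
  C is 6 units southwest of D: delta (east=-6, north=-6); C at (east=-6, north=-14).
  B is 2 units northwest of C: delta (east=-2, north=+2); B at (east=-8, north=-12).
  A is 2 units southwest of B: delta (east=-2, north=-2); A at (east=-10, north=-14).
Therefore A relative to E: (east=-10, north=-14).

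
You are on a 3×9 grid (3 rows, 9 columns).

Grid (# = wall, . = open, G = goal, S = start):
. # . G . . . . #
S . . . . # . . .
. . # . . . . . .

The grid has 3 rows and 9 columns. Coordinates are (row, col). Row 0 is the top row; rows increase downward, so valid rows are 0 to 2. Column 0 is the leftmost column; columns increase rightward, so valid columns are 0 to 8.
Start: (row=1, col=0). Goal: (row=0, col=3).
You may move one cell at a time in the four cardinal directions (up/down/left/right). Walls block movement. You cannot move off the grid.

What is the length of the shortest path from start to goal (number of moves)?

Answer: Shortest path length: 4

Derivation:
BFS from (row=1, col=0) until reaching (row=0, col=3):
  Distance 0: (row=1, col=0)
  Distance 1: (row=0, col=0), (row=1, col=1), (row=2, col=0)
  Distance 2: (row=1, col=2), (row=2, col=1)
  Distance 3: (row=0, col=2), (row=1, col=3)
  Distance 4: (row=0, col=3), (row=1, col=4), (row=2, col=3)  <- goal reached here
One shortest path (4 moves): (row=1, col=0) -> (row=1, col=1) -> (row=1, col=2) -> (row=1, col=3) -> (row=0, col=3)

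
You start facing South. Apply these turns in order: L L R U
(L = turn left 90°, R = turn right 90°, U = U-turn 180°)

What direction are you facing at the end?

Answer: Final heading: West

Derivation:
Start: South
  L (left (90° counter-clockwise)) -> East
  L (left (90° counter-clockwise)) -> North
  R (right (90° clockwise)) -> East
  U (U-turn (180°)) -> West
Final: West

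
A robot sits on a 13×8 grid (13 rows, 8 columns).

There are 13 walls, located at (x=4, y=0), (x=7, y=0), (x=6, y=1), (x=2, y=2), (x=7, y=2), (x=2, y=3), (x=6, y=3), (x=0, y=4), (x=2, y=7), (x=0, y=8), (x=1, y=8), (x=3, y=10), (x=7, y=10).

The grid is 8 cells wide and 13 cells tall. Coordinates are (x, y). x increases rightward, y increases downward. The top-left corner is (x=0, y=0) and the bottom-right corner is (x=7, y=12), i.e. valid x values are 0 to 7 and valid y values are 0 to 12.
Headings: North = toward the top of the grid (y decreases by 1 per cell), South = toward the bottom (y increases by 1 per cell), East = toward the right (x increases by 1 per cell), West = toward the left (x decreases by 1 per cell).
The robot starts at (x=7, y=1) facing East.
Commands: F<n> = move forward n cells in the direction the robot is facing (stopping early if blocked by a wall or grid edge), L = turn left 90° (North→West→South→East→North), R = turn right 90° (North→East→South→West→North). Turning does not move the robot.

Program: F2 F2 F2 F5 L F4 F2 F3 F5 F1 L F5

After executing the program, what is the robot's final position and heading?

Answer: Final position: (x=7, y=1), facing West

Derivation:
Start: (x=7, y=1), facing East
  [×3]F2: move forward 0/2 (blocked), now at (x=7, y=1)
  F5: move forward 0/5 (blocked), now at (x=7, y=1)
  L: turn left, now facing North
  F4: move forward 0/4 (blocked), now at (x=7, y=1)
  F2: move forward 0/2 (blocked), now at (x=7, y=1)
  F3: move forward 0/3 (blocked), now at (x=7, y=1)
  F5: move forward 0/5 (blocked), now at (x=7, y=1)
  F1: move forward 0/1 (blocked), now at (x=7, y=1)
  L: turn left, now facing West
  F5: move forward 0/5 (blocked), now at (x=7, y=1)
Final: (x=7, y=1), facing West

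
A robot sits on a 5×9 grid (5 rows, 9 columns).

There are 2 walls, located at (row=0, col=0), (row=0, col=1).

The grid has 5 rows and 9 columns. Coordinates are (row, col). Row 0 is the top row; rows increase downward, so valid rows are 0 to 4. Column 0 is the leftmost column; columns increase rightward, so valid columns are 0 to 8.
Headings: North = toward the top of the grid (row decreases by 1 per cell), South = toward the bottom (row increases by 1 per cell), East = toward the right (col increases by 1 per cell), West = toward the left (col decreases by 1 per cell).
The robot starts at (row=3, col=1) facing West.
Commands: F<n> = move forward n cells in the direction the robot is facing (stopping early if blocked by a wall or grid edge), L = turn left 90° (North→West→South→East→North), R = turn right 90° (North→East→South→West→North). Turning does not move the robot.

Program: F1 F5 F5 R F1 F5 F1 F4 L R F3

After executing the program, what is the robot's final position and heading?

Start: (row=3, col=1), facing West
  F1: move forward 1, now at (row=3, col=0)
  F5: move forward 0/5 (blocked), now at (row=3, col=0)
  F5: move forward 0/5 (blocked), now at (row=3, col=0)
  R: turn right, now facing North
  F1: move forward 1, now at (row=2, col=0)
  F5: move forward 1/5 (blocked), now at (row=1, col=0)
  F1: move forward 0/1 (blocked), now at (row=1, col=0)
  F4: move forward 0/4 (blocked), now at (row=1, col=0)
  L: turn left, now facing West
  R: turn right, now facing North
  F3: move forward 0/3 (blocked), now at (row=1, col=0)
Final: (row=1, col=0), facing North

Answer: Final position: (row=1, col=0), facing North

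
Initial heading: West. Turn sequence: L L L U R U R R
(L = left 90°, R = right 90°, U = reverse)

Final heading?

Start: West
  L (left (90° counter-clockwise)) -> South
  L (left (90° counter-clockwise)) -> East
  L (left (90° counter-clockwise)) -> North
  U (U-turn (180°)) -> South
  R (right (90° clockwise)) -> West
  U (U-turn (180°)) -> East
  R (right (90° clockwise)) -> South
  R (right (90° clockwise)) -> West
Final: West

Answer: Final heading: West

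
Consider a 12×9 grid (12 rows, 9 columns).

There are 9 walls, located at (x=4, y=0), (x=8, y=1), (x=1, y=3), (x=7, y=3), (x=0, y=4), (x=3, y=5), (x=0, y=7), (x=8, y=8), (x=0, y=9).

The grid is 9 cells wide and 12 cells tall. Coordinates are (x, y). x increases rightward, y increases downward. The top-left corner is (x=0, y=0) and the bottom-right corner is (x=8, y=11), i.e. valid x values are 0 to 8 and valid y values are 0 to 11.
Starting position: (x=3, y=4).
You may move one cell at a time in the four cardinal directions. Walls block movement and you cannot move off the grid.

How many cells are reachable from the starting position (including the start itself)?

Answer: Reachable cells: 99

Derivation:
BFS flood-fill from (x=3, y=4):
  Distance 0: (x=3, y=4)
  Distance 1: (x=3, y=3), (x=2, y=4), (x=4, y=4)
  Distance 2: (x=3, y=2), (x=2, y=3), (x=4, y=3), (x=1, y=4), (x=5, y=4), (x=2, y=5), (x=4, y=5)
  Distance 3: (x=3, y=1), (x=2, y=2), (x=4, y=2), (x=5, y=3), (x=6, y=4), (x=1, y=5), (x=5, y=5), (x=2, y=6), (x=4, y=6)
  Distance 4: (x=3, y=0), (x=2, y=1), (x=4, y=1), (x=1, y=2), (x=5, y=2), (x=6, y=3), (x=7, y=4), (x=0, y=5), (x=6, y=5), (x=1, y=6), (x=3, y=6), (x=5, y=6), (x=2, y=7), (x=4, y=7)
  Distance 5: (x=2, y=0), (x=1, y=1), (x=5, y=1), (x=0, y=2), (x=6, y=2), (x=8, y=4), (x=7, y=5), (x=0, y=6), (x=6, y=6), (x=1, y=7), (x=3, y=7), (x=5, y=7), (x=2, y=8), (x=4, y=8)
  Distance 6: (x=1, y=0), (x=5, y=0), (x=0, y=1), (x=6, y=1), (x=7, y=2), (x=0, y=3), (x=8, y=3), (x=8, y=5), (x=7, y=6), (x=6, y=7), (x=1, y=8), (x=3, y=8), (x=5, y=8), (x=2, y=9), (x=4, y=9)
  Distance 7: (x=0, y=0), (x=6, y=0), (x=7, y=1), (x=8, y=2), (x=8, y=6), (x=7, y=7), (x=0, y=8), (x=6, y=8), (x=1, y=9), (x=3, y=9), (x=5, y=9), (x=2, y=10), (x=4, y=10)
  Distance 8: (x=7, y=0), (x=8, y=7), (x=7, y=8), (x=6, y=9), (x=1, y=10), (x=3, y=10), (x=5, y=10), (x=2, y=11), (x=4, y=11)
  Distance 9: (x=8, y=0), (x=7, y=9), (x=0, y=10), (x=6, y=10), (x=1, y=11), (x=3, y=11), (x=5, y=11)
  Distance 10: (x=8, y=9), (x=7, y=10), (x=0, y=11), (x=6, y=11)
  Distance 11: (x=8, y=10), (x=7, y=11)
  Distance 12: (x=8, y=11)
Total reachable: 99 (grid has 99 open cells total)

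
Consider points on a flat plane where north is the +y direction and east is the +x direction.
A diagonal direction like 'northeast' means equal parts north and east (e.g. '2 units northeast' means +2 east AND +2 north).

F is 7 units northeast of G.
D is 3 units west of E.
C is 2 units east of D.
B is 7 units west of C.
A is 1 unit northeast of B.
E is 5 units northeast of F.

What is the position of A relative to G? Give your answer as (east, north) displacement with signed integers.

Place G at the origin (east=0, north=0).
  F is 7 units northeast of G: delta (east=+7, north=+7); F at (east=7, north=7).
  E is 5 units northeast of F: delta (east=+5, north=+5); E at (east=12, north=12).
  D is 3 units west of E: delta (east=-3, north=+0); D at (east=9, north=12).
  C is 2 units east of D: delta (east=+2, north=+0); C at (east=11, north=12).
  B is 7 units west of C: delta (east=-7, north=+0); B at (east=4, north=12).
  A is 1 unit northeast of B: delta (east=+1, north=+1); A at (east=5, north=13).
Therefore A relative to G: (east=5, north=13).

Answer: A is at (east=5, north=13) relative to G.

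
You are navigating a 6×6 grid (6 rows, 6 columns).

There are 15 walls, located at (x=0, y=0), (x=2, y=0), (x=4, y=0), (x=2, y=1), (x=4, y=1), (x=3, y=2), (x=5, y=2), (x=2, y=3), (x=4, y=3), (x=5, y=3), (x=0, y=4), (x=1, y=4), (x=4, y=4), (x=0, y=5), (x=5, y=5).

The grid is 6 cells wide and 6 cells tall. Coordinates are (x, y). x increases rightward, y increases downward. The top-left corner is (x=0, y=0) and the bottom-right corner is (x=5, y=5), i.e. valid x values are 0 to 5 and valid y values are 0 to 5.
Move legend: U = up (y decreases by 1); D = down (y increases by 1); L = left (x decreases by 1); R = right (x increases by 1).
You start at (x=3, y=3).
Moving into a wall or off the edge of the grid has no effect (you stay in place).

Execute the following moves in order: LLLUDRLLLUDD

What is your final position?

Start: (x=3, y=3)
  [×3]L (left): blocked, stay at (x=3, y=3)
  U (up): blocked, stay at (x=3, y=3)
  D (down): (x=3, y=3) -> (x=3, y=4)
  R (right): blocked, stay at (x=3, y=4)
  L (left): (x=3, y=4) -> (x=2, y=4)
  L (left): blocked, stay at (x=2, y=4)
  L (left): blocked, stay at (x=2, y=4)
  U (up): blocked, stay at (x=2, y=4)
  D (down): (x=2, y=4) -> (x=2, y=5)
  D (down): blocked, stay at (x=2, y=5)
Final: (x=2, y=5)

Answer: Final position: (x=2, y=5)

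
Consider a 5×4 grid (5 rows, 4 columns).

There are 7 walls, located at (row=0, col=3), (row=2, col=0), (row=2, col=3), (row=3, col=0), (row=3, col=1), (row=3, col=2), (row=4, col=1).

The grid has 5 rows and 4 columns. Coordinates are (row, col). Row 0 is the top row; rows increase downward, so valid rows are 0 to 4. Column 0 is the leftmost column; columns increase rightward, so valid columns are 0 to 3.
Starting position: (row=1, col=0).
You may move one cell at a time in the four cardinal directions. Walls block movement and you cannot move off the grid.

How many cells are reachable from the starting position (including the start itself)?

BFS flood-fill from (row=1, col=0):
  Distance 0: (row=1, col=0)
  Distance 1: (row=0, col=0), (row=1, col=1)
  Distance 2: (row=0, col=1), (row=1, col=2), (row=2, col=1)
  Distance 3: (row=0, col=2), (row=1, col=3), (row=2, col=2)
Total reachable: 9 (grid has 13 open cells total)

Answer: Reachable cells: 9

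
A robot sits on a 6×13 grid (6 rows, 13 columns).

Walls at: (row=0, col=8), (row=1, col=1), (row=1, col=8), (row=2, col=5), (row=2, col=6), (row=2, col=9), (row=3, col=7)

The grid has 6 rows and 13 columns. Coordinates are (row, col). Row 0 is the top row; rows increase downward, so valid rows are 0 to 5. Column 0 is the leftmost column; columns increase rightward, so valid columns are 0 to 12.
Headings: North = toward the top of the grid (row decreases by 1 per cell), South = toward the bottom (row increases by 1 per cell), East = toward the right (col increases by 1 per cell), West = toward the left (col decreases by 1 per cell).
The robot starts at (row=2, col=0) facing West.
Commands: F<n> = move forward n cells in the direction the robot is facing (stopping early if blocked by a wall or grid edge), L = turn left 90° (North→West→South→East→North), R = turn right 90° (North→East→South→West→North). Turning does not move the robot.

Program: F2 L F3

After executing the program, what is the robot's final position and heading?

Answer: Final position: (row=5, col=0), facing South

Derivation:
Start: (row=2, col=0), facing West
  F2: move forward 0/2 (blocked), now at (row=2, col=0)
  L: turn left, now facing South
  F3: move forward 3, now at (row=5, col=0)
Final: (row=5, col=0), facing South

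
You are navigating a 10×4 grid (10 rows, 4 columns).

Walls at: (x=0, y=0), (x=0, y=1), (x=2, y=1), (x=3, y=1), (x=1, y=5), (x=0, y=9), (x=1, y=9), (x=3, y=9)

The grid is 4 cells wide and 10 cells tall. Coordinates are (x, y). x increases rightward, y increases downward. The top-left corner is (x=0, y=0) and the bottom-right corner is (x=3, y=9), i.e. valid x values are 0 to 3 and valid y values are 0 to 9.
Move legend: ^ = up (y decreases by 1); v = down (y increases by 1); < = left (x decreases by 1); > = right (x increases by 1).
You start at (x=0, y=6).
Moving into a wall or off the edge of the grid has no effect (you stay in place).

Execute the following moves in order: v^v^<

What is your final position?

Answer: Final position: (x=0, y=6)

Derivation:
Start: (x=0, y=6)
  v (down): (x=0, y=6) -> (x=0, y=7)
  ^ (up): (x=0, y=7) -> (x=0, y=6)
  v (down): (x=0, y=6) -> (x=0, y=7)
  ^ (up): (x=0, y=7) -> (x=0, y=6)
  < (left): blocked, stay at (x=0, y=6)
Final: (x=0, y=6)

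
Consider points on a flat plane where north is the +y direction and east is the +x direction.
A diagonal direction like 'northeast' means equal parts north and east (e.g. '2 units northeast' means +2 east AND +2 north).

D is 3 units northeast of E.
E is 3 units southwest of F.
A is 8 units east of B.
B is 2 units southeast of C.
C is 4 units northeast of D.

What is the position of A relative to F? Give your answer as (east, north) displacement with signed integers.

Place F at the origin (east=0, north=0).
  E is 3 units southwest of F: delta (east=-3, north=-3); E at (east=-3, north=-3).
  D is 3 units northeast of E: delta (east=+3, north=+3); D at (east=0, north=0).
  C is 4 units northeast of D: delta (east=+4, north=+4); C at (east=4, north=4).
  B is 2 units southeast of C: delta (east=+2, north=-2); B at (east=6, north=2).
  A is 8 units east of B: delta (east=+8, north=+0); A at (east=14, north=2).
Therefore A relative to F: (east=14, north=2).

Answer: A is at (east=14, north=2) relative to F.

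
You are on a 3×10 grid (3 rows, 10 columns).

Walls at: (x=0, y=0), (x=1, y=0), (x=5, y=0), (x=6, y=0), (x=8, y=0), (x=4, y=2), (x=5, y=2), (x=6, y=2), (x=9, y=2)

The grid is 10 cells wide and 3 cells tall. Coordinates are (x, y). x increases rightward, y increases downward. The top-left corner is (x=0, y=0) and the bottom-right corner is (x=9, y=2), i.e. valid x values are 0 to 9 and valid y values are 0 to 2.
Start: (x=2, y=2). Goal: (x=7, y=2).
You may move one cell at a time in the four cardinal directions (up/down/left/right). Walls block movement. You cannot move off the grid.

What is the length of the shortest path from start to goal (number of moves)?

BFS from (x=2, y=2) until reaching (x=7, y=2):
  Distance 0: (x=2, y=2)
  Distance 1: (x=2, y=1), (x=1, y=2), (x=3, y=2)
  Distance 2: (x=2, y=0), (x=1, y=1), (x=3, y=1), (x=0, y=2)
  Distance 3: (x=3, y=0), (x=0, y=1), (x=4, y=1)
  Distance 4: (x=4, y=0), (x=5, y=1)
  Distance 5: (x=6, y=1)
  Distance 6: (x=7, y=1)
  Distance 7: (x=7, y=0), (x=8, y=1), (x=7, y=2)  <- goal reached here
One shortest path (7 moves): (x=2, y=2) -> (x=3, y=2) -> (x=3, y=1) -> (x=4, y=1) -> (x=5, y=1) -> (x=6, y=1) -> (x=7, y=1) -> (x=7, y=2)

Answer: Shortest path length: 7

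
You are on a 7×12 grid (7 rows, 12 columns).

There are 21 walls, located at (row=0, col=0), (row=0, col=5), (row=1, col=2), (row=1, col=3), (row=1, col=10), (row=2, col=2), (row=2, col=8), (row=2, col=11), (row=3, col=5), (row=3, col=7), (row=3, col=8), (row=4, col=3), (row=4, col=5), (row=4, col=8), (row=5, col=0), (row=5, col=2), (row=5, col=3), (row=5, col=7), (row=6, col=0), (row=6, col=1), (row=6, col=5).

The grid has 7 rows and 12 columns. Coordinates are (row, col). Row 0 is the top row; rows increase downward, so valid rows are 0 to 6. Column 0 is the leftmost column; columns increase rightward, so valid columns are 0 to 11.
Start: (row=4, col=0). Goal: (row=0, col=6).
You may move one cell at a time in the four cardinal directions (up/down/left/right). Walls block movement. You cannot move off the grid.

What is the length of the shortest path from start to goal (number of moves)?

Answer: Shortest path length: 10

Derivation:
BFS from (row=4, col=0) until reaching (row=0, col=6):
  Distance 0: (row=4, col=0)
  Distance 1: (row=3, col=0), (row=4, col=1)
  Distance 2: (row=2, col=0), (row=3, col=1), (row=4, col=2), (row=5, col=1)
  Distance 3: (row=1, col=0), (row=2, col=1), (row=3, col=2)
  Distance 4: (row=1, col=1), (row=3, col=3)
  Distance 5: (row=0, col=1), (row=2, col=3), (row=3, col=4)
  Distance 6: (row=0, col=2), (row=2, col=4), (row=4, col=4)
  Distance 7: (row=0, col=3), (row=1, col=4), (row=2, col=5), (row=5, col=4)
  Distance 8: (row=0, col=4), (row=1, col=5), (row=2, col=6), (row=5, col=5), (row=6, col=4)
  Distance 9: (row=1, col=6), (row=2, col=7), (row=3, col=6), (row=5, col=6), (row=6, col=3)
  Distance 10: (row=0, col=6), (row=1, col=7), (row=4, col=6), (row=6, col=2), (row=6, col=6)  <- goal reached here
One shortest path (10 moves): (row=4, col=0) -> (row=4, col=1) -> (row=4, col=2) -> (row=3, col=2) -> (row=3, col=3) -> (row=3, col=4) -> (row=2, col=4) -> (row=2, col=5) -> (row=2, col=6) -> (row=1, col=6) -> (row=0, col=6)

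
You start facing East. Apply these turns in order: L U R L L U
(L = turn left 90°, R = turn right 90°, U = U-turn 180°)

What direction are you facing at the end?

Answer: Final heading: West

Derivation:
Start: East
  L (left (90° counter-clockwise)) -> North
  U (U-turn (180°)) -> South
  R (right (90° clockwise)) -> West
  L (left (90° counter-clockwise)) -> South
  L (left (90° counter-clockwise)) -> East
  U (U-turn (180°)) -> West
Final: West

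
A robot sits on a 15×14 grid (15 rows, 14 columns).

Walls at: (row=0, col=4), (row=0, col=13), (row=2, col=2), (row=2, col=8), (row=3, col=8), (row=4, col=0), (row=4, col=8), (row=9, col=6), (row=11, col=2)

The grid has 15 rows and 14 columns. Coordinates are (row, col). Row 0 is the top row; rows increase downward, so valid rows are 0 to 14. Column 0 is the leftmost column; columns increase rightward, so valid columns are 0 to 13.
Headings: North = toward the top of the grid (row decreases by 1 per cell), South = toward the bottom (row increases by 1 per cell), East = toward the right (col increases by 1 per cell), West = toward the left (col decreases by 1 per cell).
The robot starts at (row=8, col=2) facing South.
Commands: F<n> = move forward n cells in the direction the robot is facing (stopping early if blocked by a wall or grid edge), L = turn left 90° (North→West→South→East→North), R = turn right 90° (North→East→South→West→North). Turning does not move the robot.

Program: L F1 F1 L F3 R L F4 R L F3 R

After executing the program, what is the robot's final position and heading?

Answer: Final position: (row=1, col=4), facing East

Derivation:
Start: (row=8, col=2), facing South
  L: turn left, now facing East
  F1: move forward 1, now at (row=8, col=3)
  F1: move forward 1, now at (row=8, col=4)
  L: turn left, now facing North
  F3: move forward 3, now at (row=5, col=4)
  R: turn right, now facing East
  L: turn left, now facing North
  F4: move forward 4, now at (row=1, col=4)
  R: turn right, now facing East
  L: turn left, now facing North
  F3: move forward 0/3 (blocked), now at (row=1, col=4)
  R: turn right, now facing East
Final: (row=1, col=4), facing East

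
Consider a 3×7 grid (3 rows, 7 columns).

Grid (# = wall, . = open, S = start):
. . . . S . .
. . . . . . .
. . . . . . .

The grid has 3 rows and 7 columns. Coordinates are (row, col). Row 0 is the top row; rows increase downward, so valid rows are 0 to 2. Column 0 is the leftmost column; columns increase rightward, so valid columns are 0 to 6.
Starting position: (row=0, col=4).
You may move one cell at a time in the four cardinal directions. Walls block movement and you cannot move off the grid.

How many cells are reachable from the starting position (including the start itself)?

BFS flood-fill from (row=0, col=4):
  Distance 0: (row=0, col=4)
  Distance 1: (row=0, col=3), (row=0, col=5), (row=1, col=4)
  Distance 2: (row=0, col=2), (row=0, col=6), (row=1, col=3), (row=1, col=5), (row=2, col=4)
  Distance 3: (row=0, col=1), (row=1, col=2), (row=1, col=6), (row=2, col=3), (row=2, col=5)
  Distance 4: (row=0, col=0), (row=1, col=1), (row=2, col=2), (row=2, col=6)
  Distance 5: (row=1, col=0), (row=2, col=1)
  Distance 6: (row=2, col=0)
Total reachable: 21 (grid has 21 open cells total)

Answer: Reachable cells: 21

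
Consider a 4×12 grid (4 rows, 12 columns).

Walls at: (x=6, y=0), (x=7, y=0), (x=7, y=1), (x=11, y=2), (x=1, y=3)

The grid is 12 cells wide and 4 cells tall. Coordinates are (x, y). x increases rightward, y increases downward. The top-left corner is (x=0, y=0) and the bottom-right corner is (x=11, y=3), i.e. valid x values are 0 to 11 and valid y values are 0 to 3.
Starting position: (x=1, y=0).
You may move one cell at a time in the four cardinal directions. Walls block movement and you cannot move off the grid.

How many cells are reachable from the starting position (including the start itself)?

Answer: Reachable cells: 43

Derivation:
BFS flood-fill from (x=1, y=0):
  Distance 0: (x=1, y=0)
  Distance 1: (x=0, y=0), (x=2, y=0), (x=1, y=1)
  Distance 2: (x=3, y=0), (x=0, y=1), (x=2, y=1), (x=1, y=2)
  Distance 3: (x=4, y=0), (x=3, y=1), (x=0, y=2), (x=2, y=2)
  Distance 4: (x=5, y=0), (x=4, y=1), (x=3, y=2), (x=0, y=3), (x=2, y=3)
  Distance 5: (x=5, y=1), (x=4, y=2), (x=3, y=3)
  Distance 6: (x=6, y=1), (x=5, y=2), (x=4, y=3)
  Distance 7: (x=6, y=2), (x=5, y=3)
  Distance 8: (x=7, y=2), (x=6, y=3)
  Distance 9: (x=8, y=2), (x=7, y=3)
  Distance 10: (x=8, y=1), (x=9, y=2), (x=8, y=3)
  Distance 11: (x=8, y=0), (x=9, y=1), (x=10, y=2), (x=9, y=3)
  Distance 12: (x=9, y=0), (x=10, y=1), (x=10, y=3)
  Distance 13: (x=10, y=0), (x=11, y=1), (x=11, y=3)
  Distance 14: (x=11, y=0)
Total reachable: 43 (grid has 43 open cells total)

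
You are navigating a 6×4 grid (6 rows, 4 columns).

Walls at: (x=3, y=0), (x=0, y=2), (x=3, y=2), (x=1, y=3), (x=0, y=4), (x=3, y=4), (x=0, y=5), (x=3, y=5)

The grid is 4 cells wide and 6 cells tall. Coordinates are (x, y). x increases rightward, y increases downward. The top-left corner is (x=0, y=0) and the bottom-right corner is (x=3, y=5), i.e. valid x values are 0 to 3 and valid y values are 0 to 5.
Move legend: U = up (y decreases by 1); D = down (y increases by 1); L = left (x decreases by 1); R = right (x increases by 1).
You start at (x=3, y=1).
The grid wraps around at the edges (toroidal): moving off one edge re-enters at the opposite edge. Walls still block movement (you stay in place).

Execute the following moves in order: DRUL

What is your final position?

Start: (x=3, y=1)
  D (down): blocked, stay at (x=3, y=1)
  R (right): (x=3, y=1) -> (x=0, y=1)
  U (up): (x=0, y=1) -> (x=0, y=0)
  L (left): blocked, stay at (x=0, y=0)
Final: (x=0, y=0)

Answer: Final position: (x=0, y=0)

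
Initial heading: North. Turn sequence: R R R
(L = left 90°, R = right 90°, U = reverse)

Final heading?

Answer: Final heading: West

Derivation:
Start: North
  R (right (90° clockwise)) -> East
  R (right (90° clockwise)) -> South
  R (right (90° clockwise)) -> West
Final: West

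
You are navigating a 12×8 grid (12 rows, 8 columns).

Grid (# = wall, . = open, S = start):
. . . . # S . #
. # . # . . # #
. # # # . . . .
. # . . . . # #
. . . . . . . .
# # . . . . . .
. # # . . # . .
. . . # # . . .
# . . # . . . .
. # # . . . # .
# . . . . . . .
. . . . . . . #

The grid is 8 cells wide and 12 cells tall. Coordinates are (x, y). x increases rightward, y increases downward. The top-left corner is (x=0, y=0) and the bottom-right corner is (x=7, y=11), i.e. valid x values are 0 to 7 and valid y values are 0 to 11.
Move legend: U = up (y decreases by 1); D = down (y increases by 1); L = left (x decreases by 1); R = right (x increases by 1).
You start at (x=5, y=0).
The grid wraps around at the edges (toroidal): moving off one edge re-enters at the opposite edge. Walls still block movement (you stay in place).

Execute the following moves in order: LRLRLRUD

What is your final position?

Answer: Final position: (x=6, y=0)

Derivation:
Start: (x=5, y=0)
  L (left): blocked, stay at (x=5, y=0)
  R (right): (x=5, y=0) -> (x=6, y=0)
  L (left): (x=6, y=0) -> (x=5, y=0)
  R (right): (x=5, y=0) -> (x=6, y=0)
  L (left): (x=6, y=0) -> (x=5, y=0)
  R (right): (x=5, y=0) -> (x=6, y=0)
  U (up): (x=6, y=0) -> (x=6, y=11)
  D (down): (x=6, y=11) -> (x=6, y=0)
Final: (x=6, y=0)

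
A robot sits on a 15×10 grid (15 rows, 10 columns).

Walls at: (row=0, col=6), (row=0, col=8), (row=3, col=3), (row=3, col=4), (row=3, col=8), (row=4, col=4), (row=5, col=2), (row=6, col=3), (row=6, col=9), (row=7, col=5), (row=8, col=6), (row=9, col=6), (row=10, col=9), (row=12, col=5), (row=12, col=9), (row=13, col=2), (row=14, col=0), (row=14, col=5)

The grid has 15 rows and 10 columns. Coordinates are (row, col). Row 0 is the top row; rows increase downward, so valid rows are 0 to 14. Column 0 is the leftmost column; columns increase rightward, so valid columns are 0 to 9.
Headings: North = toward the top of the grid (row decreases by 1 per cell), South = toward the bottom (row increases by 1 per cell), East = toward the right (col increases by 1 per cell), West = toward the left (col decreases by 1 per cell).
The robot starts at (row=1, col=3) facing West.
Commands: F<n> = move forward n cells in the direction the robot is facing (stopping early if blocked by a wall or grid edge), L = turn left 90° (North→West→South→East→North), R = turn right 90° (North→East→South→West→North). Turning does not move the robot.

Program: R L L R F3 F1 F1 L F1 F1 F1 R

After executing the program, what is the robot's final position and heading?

Start: (row=1, col=3), facing West
  R: turn right, now facing North
  L: turn left, now facing West
  L: turn left, now facing South
  R: turn right, now facing West
  F3: move forward 3, now at (row=1, col=0)
  F1: move forward 0/1 (blocked), now at (row=1, col=0)
  F1: move forward 0/1 (blocked), now at (row=1, col=0)
  L: turn left, now facing South
  F1: move forward 1, now at (row=2, col=0)
  F1: move forward 1, now at (row=3, col=0)
  F1: move forward 1, now at (row=4, col=0)
  R: turn right, now facing West
Final: (row=4, col=0), facing West

Answer: Final position: (row=4, col=0), facing West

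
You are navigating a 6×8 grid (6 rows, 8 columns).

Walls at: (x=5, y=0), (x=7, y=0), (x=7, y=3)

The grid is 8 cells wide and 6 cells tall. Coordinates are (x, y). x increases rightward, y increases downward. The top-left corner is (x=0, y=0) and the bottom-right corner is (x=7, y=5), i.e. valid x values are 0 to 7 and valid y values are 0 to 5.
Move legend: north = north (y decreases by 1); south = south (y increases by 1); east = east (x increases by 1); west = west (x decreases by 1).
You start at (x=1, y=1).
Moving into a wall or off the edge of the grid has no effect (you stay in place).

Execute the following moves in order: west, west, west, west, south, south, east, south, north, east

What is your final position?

Start: (x=1, y=1)
  west (west): (x=1, y=1) -> (x=0, y=1)
  [×3]west (west): blocked, stay at (x=0, y=1)
  south (south): (x=0, y=1) -> (x=0, y=2)
  south (south): (x=0, y=2) -> (x=0, y=3)
  east (east): (x=0, y=3) -> (x=1, y=3)
  south (south): (x=1, y=3) -> (x=1, y=4)
  north (north): (x=1, y=4) -> (x=1, y=3)
  east (east): (x=1, y=3) -> (x=2, y=3)
Final: (x=2, y=3)

Answer: Final position: (x=2, y=3)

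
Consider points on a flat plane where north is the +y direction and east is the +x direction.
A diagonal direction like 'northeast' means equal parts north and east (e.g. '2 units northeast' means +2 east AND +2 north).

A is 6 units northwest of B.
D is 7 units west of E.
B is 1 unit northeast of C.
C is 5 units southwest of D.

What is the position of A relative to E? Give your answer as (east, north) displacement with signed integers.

Place E at the origin (east=0, north=0).
  D is 7 units west of E: delta (east=-7, north=+0); D at (east=-7, north=0).
  C is 5 units southwest of D: delta (east=-5, north=-5); C at (east=-12, north=-5).
  B is 1 unit northeast of C: delta (east=+1, north=+1); B at (east=-11, north=-4).
  A is 6 units northwest of B: delta (east=-6, north=+6); A at (east=-17, north=2).
Therefore A relative to E: (east=-17, north=2).

Answer: A is at (east=-17, north=2) relative to E.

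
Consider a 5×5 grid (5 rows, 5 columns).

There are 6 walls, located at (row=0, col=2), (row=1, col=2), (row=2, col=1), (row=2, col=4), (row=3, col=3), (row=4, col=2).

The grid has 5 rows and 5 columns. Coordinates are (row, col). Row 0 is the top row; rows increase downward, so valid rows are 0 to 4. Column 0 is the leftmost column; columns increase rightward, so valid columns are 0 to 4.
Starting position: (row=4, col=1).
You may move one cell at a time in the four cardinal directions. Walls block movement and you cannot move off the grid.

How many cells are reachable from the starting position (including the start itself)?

BFS flood-fill from (row=4, col=1):
  Distance 0: (row=4, col=1)
  Distance 1: (row=3, col=1), (row=4, col=0)
  Distance 2: (row=3, col=0), (row=3, col=2)
  Distance 3: (row=2, col=0), (row=2, col=2)
  Distance 4: (row=1, col=0), (row=2, col=3)
  Distance 5: (row=0, col=0), (row=1, col=1), (row=1, col=3)
  Distance 6: (row=0, col=1), (row=0, col=3), (row=1, col=4)
  Distance 7: (row=0, col=4)
Total reachable: 16 (grid has 19 open cells total)

Answer: Reachable cells: 16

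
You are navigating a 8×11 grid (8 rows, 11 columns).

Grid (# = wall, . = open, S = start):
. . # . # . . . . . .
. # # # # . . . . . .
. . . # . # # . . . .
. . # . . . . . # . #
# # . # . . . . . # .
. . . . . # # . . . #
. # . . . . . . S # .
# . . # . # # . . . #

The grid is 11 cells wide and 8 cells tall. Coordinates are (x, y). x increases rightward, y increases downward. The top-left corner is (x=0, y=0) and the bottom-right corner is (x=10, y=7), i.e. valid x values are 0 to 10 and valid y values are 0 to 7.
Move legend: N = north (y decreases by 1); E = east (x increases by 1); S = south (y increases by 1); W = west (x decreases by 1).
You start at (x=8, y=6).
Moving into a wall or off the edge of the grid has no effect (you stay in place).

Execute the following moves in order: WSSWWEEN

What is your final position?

Answer: Final position: (x=9, y=7)

Derivation:
Start: (x=8, y=6)
  W (west): (x=8, y=6) -> (x=7, y=6)
  S (south): (x=7, y=6) -> (x=7, y=7)
  S (south): blocked, stay at (x=7, y=7)
  W (west): blocked, stay at (x=7, y=7)
  W (west): blocked, stay at (x=7, y=7)
  E (east): (x=7, y=7) -> (x=8, y=7)
  E (east): (x=8, y=7) -> (x=9, y=7)
  N (north): blocked, stay at (x=9, y=7)
Final: (x=9, y=7)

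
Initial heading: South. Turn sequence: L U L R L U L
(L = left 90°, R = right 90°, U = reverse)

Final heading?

Answer: Final heading: West

Derivation:
Start: South
  L (left (90° counter-clockwise)) -> East
  U (U-turn (180°)) -> West
  L (left (90° counter-clockwise)) -> South
  R (right (90° clockwise)) -> West
  L (left (90° counter-clockwise)) -> South
  U (U-turn (180°)) -> North
  L (left (90° counter-clockwise)) -> West
Final: West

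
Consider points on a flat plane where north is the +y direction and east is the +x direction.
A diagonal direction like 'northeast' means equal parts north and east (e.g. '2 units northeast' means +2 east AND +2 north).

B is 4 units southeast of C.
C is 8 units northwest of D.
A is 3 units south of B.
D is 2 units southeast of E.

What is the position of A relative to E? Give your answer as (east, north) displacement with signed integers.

Answer: A is at (east=-2, north=-1) relative to E.

Derivation:
Place E at the origin (east=0, north=0).
  D is 2 units southeast of E: delta (east=+2, north=-2); D at (east=2, north=-2).
  C is 8 units northwest of D: delta (east=-8, north=+8); C at (east=-6, north=6).
  B is 4 units southeast of C: delta (east=+4, north=-4); B at (east=-2, north=2).
  A is 3 units south of B: delta (east=+0, north=-3); A at (east=-2, north=-1).
Therefore A relative to E: (east=-2, north=-1).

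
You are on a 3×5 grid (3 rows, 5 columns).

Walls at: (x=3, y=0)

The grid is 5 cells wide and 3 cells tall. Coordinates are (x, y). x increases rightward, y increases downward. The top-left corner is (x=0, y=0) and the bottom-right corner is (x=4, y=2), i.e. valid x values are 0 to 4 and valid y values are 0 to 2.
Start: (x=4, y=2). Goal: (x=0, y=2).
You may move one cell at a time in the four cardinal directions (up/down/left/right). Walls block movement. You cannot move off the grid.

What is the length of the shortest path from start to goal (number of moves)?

BFS from (x=4, y=2) until reaching (x=0, y=2):
  Distance 0: (x=4, y=2)
  Distance 1: (x=4, y=1), (x=3, y=2)
  Distance 2: (x=4, y=0), (x=3, y=1), (x=2, y=2)
  Distance 3: (x=2, y=1), (x=1, y=2)
  Distance 4: (x=2, y=0), (x=1, y=1), (x=0, y=2)  <- goal reached here
One shortest path (4 moves): (x=4, y=2) -> (x=3, y=2) -> (x=2, y=2) -> (x=1, y=2) -> (x=0, y=2)

Answer: Shortest path length: 4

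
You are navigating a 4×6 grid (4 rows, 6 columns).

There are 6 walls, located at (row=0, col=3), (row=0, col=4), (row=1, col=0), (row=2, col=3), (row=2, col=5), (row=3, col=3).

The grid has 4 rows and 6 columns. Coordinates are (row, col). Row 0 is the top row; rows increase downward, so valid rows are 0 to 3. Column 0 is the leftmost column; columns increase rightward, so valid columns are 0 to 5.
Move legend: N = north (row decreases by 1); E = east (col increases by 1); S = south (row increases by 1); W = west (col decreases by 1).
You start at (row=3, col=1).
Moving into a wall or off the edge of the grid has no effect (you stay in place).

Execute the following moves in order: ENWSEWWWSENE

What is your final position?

Start: (row=3, col=1)
  E (east): (row=3, col=1) -> (row=3, col=2)
  N (north): (row=3, col=2) -> (row=2, col=2)
  W (west): (row=2, col=2) -> (row=2, col=1)
  S (south): (row=2, col=1) -> (row=3, col=1)
  E (east): (row=3, col=1) -> (row=3, col=2)
  W (west): (row=3, col=2) -> (row=3, col=1)
  W (west): (row=3, col=1) -> (row=3, col=0)
  W (west): blocked, stay at (row=3, col=0)
  S (south): blocked, stay at (row=3, col=0)
  E (east): (row=3, col=0) -> (row=3, col=1)
  N (north): (row=3, col=1) -> (row=2, col=1)
  E (east): (row=2, col=1) -> (row=2, col=2)
Final: (row=2, col=2)

Answer: Final position: (row=2, col=2)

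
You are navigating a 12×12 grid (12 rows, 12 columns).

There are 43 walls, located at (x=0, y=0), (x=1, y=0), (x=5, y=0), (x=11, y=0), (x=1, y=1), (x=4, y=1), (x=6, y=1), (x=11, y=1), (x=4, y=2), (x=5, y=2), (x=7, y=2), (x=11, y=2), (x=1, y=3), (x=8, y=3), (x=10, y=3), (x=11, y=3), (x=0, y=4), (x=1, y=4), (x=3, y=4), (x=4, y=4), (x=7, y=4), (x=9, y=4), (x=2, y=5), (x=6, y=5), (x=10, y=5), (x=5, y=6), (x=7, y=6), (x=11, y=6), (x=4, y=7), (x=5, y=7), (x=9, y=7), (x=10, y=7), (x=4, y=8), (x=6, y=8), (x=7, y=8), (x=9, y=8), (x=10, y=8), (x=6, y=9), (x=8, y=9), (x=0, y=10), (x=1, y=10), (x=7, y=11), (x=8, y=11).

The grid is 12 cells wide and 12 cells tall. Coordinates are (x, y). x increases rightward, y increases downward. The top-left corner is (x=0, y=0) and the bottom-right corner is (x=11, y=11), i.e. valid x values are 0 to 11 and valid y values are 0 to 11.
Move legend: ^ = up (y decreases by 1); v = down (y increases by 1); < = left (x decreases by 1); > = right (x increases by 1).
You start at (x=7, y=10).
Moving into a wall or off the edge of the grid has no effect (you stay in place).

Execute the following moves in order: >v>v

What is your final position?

Answer: Final position: (x=9, y=11)

Derivation:
Start: (x=7, y=10)
  > (right): (x=7, y=10) -> (x=8, y=10)
  v (down): blocked, stay at (x=8, y=10)
  > (right): (x=8, y=10) -> (x=9, y=10)
  v (down): (x=9, y=10) -> (x=9, y=11)
Final: (x=9, y=11)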